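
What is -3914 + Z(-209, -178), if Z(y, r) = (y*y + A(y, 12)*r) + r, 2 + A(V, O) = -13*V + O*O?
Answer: -469313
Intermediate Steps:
A(V, O) = -2 + O² - 13*V (A(V, O) = -2 + (-13*V + O*O) = -2 + (-13*V + O²) = -2 + (O² - 13*V) = -2 + O² - 13*V)
Z(y, r) = r + y² + r*(142 - 13*y) (Z(y, r) = (y*y + (-2 + 12² - 13*y)*r) + r = (y² + (-2 + 144 - 13*y)*r) + r = (y² + (142 - 13*y)*r) + r = (y² + r*(142 - 13*y)) + r = r + y² + r*(142 - 13*y))
-3914 + Z(-209, -178) = -3914 + (-178 + (-209)² - 1*(-178)*(-142 + 13*(-209))) = -3914 + (-178 + 43681 - 1*(-178)*(-142 - 2717)) = -3914 + (-178 + 43681 - 1*(-178)*(-2859)) = -3914 + (-178 + 43681 - 508902) = -3914 - 465399 = -469313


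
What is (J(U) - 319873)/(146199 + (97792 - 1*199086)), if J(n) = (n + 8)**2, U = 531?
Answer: -29352/44905 ≈ -0.65365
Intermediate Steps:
J(n) = (8 + n)**2
(J(U) - 319873)/(146199 + (97792 - 1*199086)) = ((8 + 531)**2 - 319873)/(146199 + (97792 - 1*199086)) = (539**2 - 319873)/(146199 + (97792 - 199086)) = (290521 - 319873)/(146199 - 101294) = -29352/44905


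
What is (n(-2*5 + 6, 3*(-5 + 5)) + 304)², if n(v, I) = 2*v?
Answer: 87616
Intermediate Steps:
(n(-2*5 + 6, 3*(-5 + 5)) + 304)² = (2*(-2*5 + 6) + 304)² = (2*(-10 + 6) + 304)² = (2*(-4) + 304)² = (-8 + 304)² = 296² = 87616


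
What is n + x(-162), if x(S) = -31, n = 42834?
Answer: 42803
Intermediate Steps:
n + x(-162) = 42834 - 31 = 42803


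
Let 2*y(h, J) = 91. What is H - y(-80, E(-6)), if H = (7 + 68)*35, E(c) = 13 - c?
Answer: 5159/2 ≈ 2579.5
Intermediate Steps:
y(h, J) = 91/2 (y(h, J) = (1/2)*91 = 91/2)
H = 2625 (H = 75*35 = 2625)
H - y(-80, E(-6)) = 2625 - 1*91/2 = 2625 - 91/2 = 5159/2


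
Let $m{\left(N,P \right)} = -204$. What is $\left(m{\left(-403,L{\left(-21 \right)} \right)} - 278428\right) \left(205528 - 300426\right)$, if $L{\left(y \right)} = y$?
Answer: $26441619536$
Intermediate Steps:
$\left(m{\left(-403,L{\left(-21 \right)} \right)} - 278428\right) \left(205528 - 300426\right) = \left(-204 - 278428\right) \left(205528 - 300426\right) = \left(-278632\right) \left(-94898\right) = 26441619536$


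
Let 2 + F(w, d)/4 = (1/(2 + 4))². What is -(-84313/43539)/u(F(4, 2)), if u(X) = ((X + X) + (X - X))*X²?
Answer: -20488059/10388724686 ≈ -0.0019721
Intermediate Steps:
F(w, d) = -71/9 (F(w, d) = -8 + 4*(1/(2 + 4))² = -8 + 4*(1/6)² = -8 + 4*(⅙)² = -8 + 4*(1/36) = -8 + ⅑ = -71/9)
u(X) = 2*X³ (u(X) = (2*X + 0)*X² = (2*X)*X² = 2*X³)
-(-84313/43539)/u(F(4, 2)) = -(-84313/43539)/(2*(-71/9)³) = -(-84313*1/43539)/(2*(-357911/729)) = -(-84313)/(43539*(-715822/729)) = -(-84313)*(-729)/(43539*715822) = -1*20488059/10388724686 = -20488059/10388724686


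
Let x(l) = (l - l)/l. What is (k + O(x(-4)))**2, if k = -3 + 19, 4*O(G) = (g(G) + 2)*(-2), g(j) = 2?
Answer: 196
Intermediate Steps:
x(l) = 0 (x(l) = 0/l = 0)
O(G) = -2 (O(G) = ((2 + 2)*(-2))/4 = (4*(-2))/4 = (1/4)*(-8) = -2)
k = 16
(k + O(x(-4)))**2 = (16 - 2)**2 = 14**2 = 196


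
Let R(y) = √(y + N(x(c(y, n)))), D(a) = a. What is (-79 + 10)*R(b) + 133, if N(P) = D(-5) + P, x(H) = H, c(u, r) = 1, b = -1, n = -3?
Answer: 133 - 69*I*√5 ≈ 133.0 - 154.29*I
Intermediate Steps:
N(P) = -5 + P
R(y) = √(-4 + y) (R(y) = √(y + (-5 + 1)) = √(y - 4) = √(-4 + y))
(-79 + 10)*R(b) + 133 = (-79 + 10)*√(-4 - 1) + 133 = -69*I*√5 + 133 = 133 - 69*I*√5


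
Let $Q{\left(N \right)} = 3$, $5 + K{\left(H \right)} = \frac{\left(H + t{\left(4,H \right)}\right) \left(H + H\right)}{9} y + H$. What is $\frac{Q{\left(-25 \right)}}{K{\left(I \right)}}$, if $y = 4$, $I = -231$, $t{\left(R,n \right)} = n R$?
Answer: $\frac{3}{236924} \approx 1.2662 \cdot 10^{-5}$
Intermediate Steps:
$t{\left(R,n \right)} = R n$
$K{\left(H \right)} = -5 + H + \frac{40 H^{2}}{9}$ ($K{\left(H \right)} = -5 + \left(\frac{\left(H + 4 H\right) \left(H + H\right)}{9} \cdot 4 + H\right) = -5 + \left(5 H 2 H \frac{1}{9} \cdot 4 + H\right) = -5 + \left(10 H^{2} \cdot \frac{1}{9} \cdot 4 + H\right) = -5 + \left(\frac{10 H^{2}}{9} \cdot 4 + H\right) = -5 + \left(\frac{40 H^{2}}{9} + H\right) = -5 + \left(H + \frac{40 H^{2}}{9}\right) = -5 + H + \frac{40 H^{2}}{9}$)
$\frac{Q{\left(-25 \right)}}{K{\left(I \right)}} = \frac{3}{-5 - 231 + \frac{40 \left(-231\right)^{2}}{9}} = \frac{3}{-5 - 231 + \frac{40}{9} \cdot 53361} = \frac{3}{-5 - 231 + 237160} = \frac{3}{236924}$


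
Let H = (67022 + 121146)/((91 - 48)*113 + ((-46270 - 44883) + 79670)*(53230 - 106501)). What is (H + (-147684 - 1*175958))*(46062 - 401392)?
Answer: 8793391894170185410/76464469 ≈ 1.1500e+11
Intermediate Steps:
H = 23521/76464469 (H = 188168/(43*113 + (-91153 + 79670)*(-53271)) = 188168/(4859 - 11483*(-53271)) = 188168/(4859 + 611710893) = 188168/611715752 = 188168*(1/611715752) = 23521/76464469 ≈ 0.00030761)
(H + (-147684 - 1*175958))*(46062 - 401392) = (23521/76464469 + (-147684 - 1*175958))*(46062 - 401392) = (23521/76464469 + (-147684 - 175958))*(-355330) = (23521/76464469 - 323642)*(-355330) = -24747113652577/76464469*(-355330) = 8793391894170185410/76464469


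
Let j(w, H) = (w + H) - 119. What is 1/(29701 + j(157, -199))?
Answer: 1/29540 ≈ 3.3852e-5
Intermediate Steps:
j(w, H) = -119 + H + w (j(w, H) = (H + w) - 119 = -119 + H + w)
1/(29701 + j(157, -199)) = 1/(29701 + (-119 - 199 + 157)) = 1/(29701 - 161) = 1/29540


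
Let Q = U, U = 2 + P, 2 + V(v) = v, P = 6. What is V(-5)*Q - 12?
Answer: -68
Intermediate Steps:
V(v) = -2 + v
U = 8 (U = 2 + 6 = 8)
Q = 8
V(-5)*Q - 12 = (-2 - 5)*8 - 12 = -7*8 - 12 = -56 - 12 = -68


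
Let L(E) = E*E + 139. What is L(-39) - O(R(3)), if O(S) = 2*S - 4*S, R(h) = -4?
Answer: 1652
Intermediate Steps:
O(S) = -2*S
L(E) = 139 + E² (L(E) = E² + 139 = 139 + E²)
L(-39) - O(R(3)) = (139 + (-39)²) - (-2)*(-4) = (139 + 1521) - 1*8 = 1660 - 8 = 1652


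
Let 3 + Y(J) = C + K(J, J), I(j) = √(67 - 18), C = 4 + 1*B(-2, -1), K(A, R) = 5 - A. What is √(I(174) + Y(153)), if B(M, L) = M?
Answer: I*√142 ≈ 11.916*I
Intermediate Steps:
C = 2 (C = 4 + 1*(-2) = 4 - 2 = 2)
I(j) = 7 (I(j) = √49 = 7)
Y(J) = 4 - J (Y(J) = -3 + (2 + (5 - J)) = -3 + (7 - J) = 4 - J)
√(I(174) + Y(153)) = √(7 + (4 - 1*153)) = √(7 + (4 - 153)) = √(7 - 149) = √(-142) = I*√142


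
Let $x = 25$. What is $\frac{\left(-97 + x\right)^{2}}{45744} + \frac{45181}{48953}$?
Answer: $\frac{48344417}{46652209} \approx 1.0363$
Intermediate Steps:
$\frac{\left(-97 + x\right)^{2}}{45744} + \frac{45181}{48953} = \frac{\left(-97 + 25\right)^{2}}{45744} + \frac{45181}{48953} = \left(-72\right)^{2} \cdot \frac{1}{45744} + 45181 \cdot \frac{1}{48953} = 5184 \cdot \frac{1}{45744} + \frac{45181}{48953} = \frac{108}{953} + \frac{45181}{48953} = \frac{48344417}{46652209}$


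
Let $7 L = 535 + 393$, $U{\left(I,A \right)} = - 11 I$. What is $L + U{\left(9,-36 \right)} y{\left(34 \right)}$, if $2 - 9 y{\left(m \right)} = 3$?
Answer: $\frac{1005}{7} \approx 143.57$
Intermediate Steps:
$y{\left(m \right)} = - \frac{1}{9}$ ($y{\left(m \right)} = \frac{2}{9} - \frac{1}{3} = - \frac{1}{9}$)
$L = \frac{928}{7}$ ($L = \frac{535 + 393}{7} = \frac{1}{7} \cdot 928 = \frac{928}{7} \approx 132.57$)
$L + U{\left(9,-36 \right)} y{\left(34 \right)} = \frac{928}{7} + \left(-11\right) 9 \left(- \frac{1}{9}\right) = \frac{928}{7} - -11 = \frac{928}{7} + 11 = \frac{1005}{7}$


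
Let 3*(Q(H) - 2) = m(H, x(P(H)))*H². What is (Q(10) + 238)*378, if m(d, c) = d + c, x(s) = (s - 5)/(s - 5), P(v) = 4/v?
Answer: 229320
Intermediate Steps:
x(s) = 1 (x(s) = (-5 + s)/(-5 + s) = 1)
m(d, c) = c + d
Q(H) = 2 + H²*(1 + H)/3 (Q(H) = 2 + ((1 + H)*H²)/3 = 2 + (H²*(1 + H))/3 = 2 + H²*(1 + H)/3)
(Q(10) + 238)*378 = ((2 + (⅓)*10²*(1 + 10)) + 238)*378 = ((2 + (⅓)*100*11) + 238)*378 = ((2 + 1100/3) + 238)*378 = (1106/3 + 238)*378 = (1820/3)*378 = 229320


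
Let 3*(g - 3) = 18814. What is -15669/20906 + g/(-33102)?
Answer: -487384838/519022809 ≈ -0.93904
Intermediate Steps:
g = 18823/3 (g = 3 + (1/3)*18814 = 3 + 18814/3 = 18823/3 ≈ 6274.3)
-15669/20906 + g/(-33102) = -15669/20906 + (18823/3)/(-33102) = -15669*1/20906 + (18823/3)*(-1/33102) = -15669/20906 - 18823/99306 = -487384838/519022809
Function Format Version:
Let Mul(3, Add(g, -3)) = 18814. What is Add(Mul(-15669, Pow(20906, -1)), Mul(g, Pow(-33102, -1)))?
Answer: Rational(-487384838, 519022809) ≈ -0.93904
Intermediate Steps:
g = Rational(18823, 3) (g = Add(3, Mul(Rational(1, 3), 18814)) = Add(3, Rational(18814, 3)) = Rational(18823, 3) ≈ 6274.3)
Add(Mul(-15669, Pow(20906, -1)), Mul(g, Pow(-33102, -1))) = Add(Mul(-15669, Pow(20906, -1)), Mul(Rational(18823, 3), Pow(-33102, -1))) = Add(Mul(-15669, Rational(1, 20906)), Mul(Rational(18823, 3), Rational(-1, 33102))) = Add(Rational(-15669, 20906), Rational(-18823, 99306)) = Rational(-487384838, 519022809)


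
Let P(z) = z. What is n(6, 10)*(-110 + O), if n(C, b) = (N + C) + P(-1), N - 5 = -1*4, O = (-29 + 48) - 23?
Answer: -684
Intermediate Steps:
O = -4 (O = 19 - 23 = -4)
N = 1 (N = 5 - 1*4 = 5 - 4 = 1)
n(C, b) = C (n(C, b) = (1 + C) - 1 = C)
n(6, 10)*(-110 + O) = 6*(-110 - 4) = 6*(-114) = -684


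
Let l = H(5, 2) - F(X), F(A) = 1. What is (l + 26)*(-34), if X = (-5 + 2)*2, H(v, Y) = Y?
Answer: -918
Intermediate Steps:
X = -6 (X = -3*2 = -6)
l = 1 (l = 2 - 1*1 = 2 - 1 = 1)
(l + 26)*(-34) = (1 + 26)*(-34) = 27*(-34) = -918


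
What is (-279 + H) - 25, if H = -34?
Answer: -338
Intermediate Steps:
(-279 + H) - 25 = (-279 - 34) - 25 = -313 - 25 = -338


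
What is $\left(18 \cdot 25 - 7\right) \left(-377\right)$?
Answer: $-167011$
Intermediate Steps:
$\left(18 \cdot 25 - 7\right) \left(-377\right) = \left(450 - 7\right) \left(-377\right) = 443 \left(-377\right) = -167011$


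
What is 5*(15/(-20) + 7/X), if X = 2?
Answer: 55/4 ≈ 13.750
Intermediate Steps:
5*(15/(-20) + 7/X) = 5*(15/(-20) + 7/2) = 5*(15*(-1/20) + 7*(½)) = 5*(-¾ + 7/2) = 5*(11/4) = 55/4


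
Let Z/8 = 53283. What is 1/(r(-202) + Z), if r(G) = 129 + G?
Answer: 1/426191 ≈ 2.3464e-6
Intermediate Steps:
Z = 426264 (Z = 8*53283 = 426264)
1/(r(-202) + Z) = 1/((129 - 202) + 426264) = 1/(-73 + 426264) = 1/426191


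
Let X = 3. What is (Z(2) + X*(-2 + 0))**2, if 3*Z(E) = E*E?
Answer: 196/9 ≈ 21.778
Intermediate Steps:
Z(E) = E**2/3 (Z(E) = (E*E)/3 = E**2/3)
(Z(2) + X*(-2 + 0))**2 = ((1/3)*2**2 + 3*(-2 + 0))**2 = ((1/3)*4 + 3*(-2))**2 = (4/3 - 6)**2 = (-14/3)**2 = 196/9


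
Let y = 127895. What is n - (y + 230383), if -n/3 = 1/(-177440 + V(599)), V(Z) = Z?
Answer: -21119413265/58947 ≈ -3.5828e+5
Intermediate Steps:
n = 1/58947 (n = -3/(-177440 + 599) = -3/(-176841) = -3*(-1/176841) = 1/58947 ≈ 1.6964e-5)
n - (y + 230383) = 1/58947 - (127895 + 230383) = 1/58947 - 1*358278 = 1/58947 - 358278 = -21119413265/58947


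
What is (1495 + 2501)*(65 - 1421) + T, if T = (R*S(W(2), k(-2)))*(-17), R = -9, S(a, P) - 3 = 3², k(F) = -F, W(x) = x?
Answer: -5416740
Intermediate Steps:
S(a, P) = 12 (S(a, P) = 3 + 3² = 3 + 9 = 12)
T = 1836 (T = -9*12*(-17) = -108*(-17) = 1836)
(1495 + 2501)*(65 - 1421) + T = (1495 + 2501)*(65 - 1421) + 1836 = 3996*(-1356) + 1836 = -5418576 + 1836 = -5416740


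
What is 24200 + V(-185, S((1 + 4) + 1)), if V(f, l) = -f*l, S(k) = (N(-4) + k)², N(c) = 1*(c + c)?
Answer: 24940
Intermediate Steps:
N(c) = 2*c (N(c) = 1*(2*c) = 2*c)
S(k) = (-8 + k)² (S(k) = (2*(-4) + k)² = (-8 + k)²)
V(f, l) = -f*l
24200 + V(-185, S((1 + 4) + 1)) = 24200 - 1*(-185)*(-8 + ((1 + 4) + 1))² = 24200 - 1*(-185)*(-8 + (5 + 1))² = 24200 - 1*(-185)*(-8 + 6)² = 24200 - 1*(-185)*(-2)² = 24200 - 1*(-185)*4 = 24200 + 740 = 24940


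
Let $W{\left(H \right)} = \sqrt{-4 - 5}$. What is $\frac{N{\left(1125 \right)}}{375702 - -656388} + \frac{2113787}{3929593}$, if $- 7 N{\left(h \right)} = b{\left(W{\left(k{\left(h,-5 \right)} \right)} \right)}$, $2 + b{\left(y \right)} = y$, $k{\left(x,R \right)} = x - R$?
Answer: $\frac{7635668416498}{14194927737795} - \frac{i}{2408210} \approx 0.53792 - 4.1525 \cdot 10^{-7} i$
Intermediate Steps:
$W{\left(H \right)} = 3 i$ ($W{\left(H \right)} = \sqrt{-9} = 3 i$)
$b{\left(y \right)} = -2 + y$
$N{\left(h \right)} = \frac{2}{7} - \frac{3 i}{7}$ ($N{\left(h \right)} = - \frac{-2 + 3 i}{7} = \frac{2}{7} - \frac{3 i}{7}$)
$\frac{N{\left(1125 \right)}}{375702 - -656388} + \frac{2113787}{3929593} = \frac{\frac{2}{7} - \frac{3 i}{7}}{375702 - -656388} + \frac{2113787}{3929593} = \frac{\frac{2}{7} - \frac{3 i}{7}}{375702 + 656388} + 2113787 \cdot \frac{1}{3929593} = \frac{\frac{2}{7} - \frac{3 i}{7}}{1032090} + \frac{2113787}{3929593} = \left(\frac{2}{7} - \frac{3 i}{7}\right) \frac{1}{1032090} + \frac{2113787}{3929593} = \left(\frac{1}{3612315} - \frac{i}{2408210}\right) + \frac{2113787}{3929593} = \frac{7635668416498}{14194927737795} - \frac{i}{2408210}$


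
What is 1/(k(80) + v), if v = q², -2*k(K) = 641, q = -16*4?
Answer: 2/7551 ≈ 0.00026487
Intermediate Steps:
q = -64
k(K) = -641/2 (k(K) = -½*641 = -641/2)
v = 4096 (v = (-64)² = 4096)
1/(k(80) + v) = 1/(-641/2 + 4096) = 1/(7551/2) = 2/7551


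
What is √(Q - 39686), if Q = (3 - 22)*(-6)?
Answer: 2*I*√9893 ≈ 198.93*I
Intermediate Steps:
Q = 114 (Q = -19*(-6) = 114)
√(Q - 39686) = √(114 - 39686) = √(-39572) = 2*I*√9893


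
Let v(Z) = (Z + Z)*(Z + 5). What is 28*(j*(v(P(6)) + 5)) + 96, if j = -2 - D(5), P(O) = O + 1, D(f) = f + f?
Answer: -58032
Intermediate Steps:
D(f) = 2*f
P(O) = 1 + O
j = -12 (j = -2 - 2*5 = -2 - 1*10 = -2 - 10 = -12)
v(Z) = 2*Z*(5 + Z) (v(Z) = (2*Z)*(5 + Z) = 2*Z*(5 + Z))
28*(j*(v(P(6)) + 5)) + 96 = 28*(-12*(2*(1 + 6)*(5 + (1 + 6)) + 5)) + 96 = 28*(-12*(2*7*(5 + 7) + 5)) + 96 = 28*(-12*(2*7*12 + 5)) + 96 = 28*(-12*(168 + 5)) + 96 = 28*(-12*173) + 96 = 28*(-2076) + 96 = -58128 + 96 = -58032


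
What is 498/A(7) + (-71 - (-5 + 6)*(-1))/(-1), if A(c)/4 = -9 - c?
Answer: 1991/32 ≈ 62.219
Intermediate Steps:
A(c) = -36 - 4*c (A(c) = 4*(-9 - c) = -36 - 4*c)
498/A(7) + (-71 - (-5 + 6)*(-1))/(-1) = 498/(-36 - 4*7) + (-71 - (-5 + 6)*(-1))/(-1) = 498/(-36 - 28) + (-71 - (-1))*(-1) = 498/(-64) + (-71 - 1*(-1))*(-1) = 498*(-1/64) + (-71 + 1)*(-1) = -249/32 - 70*(-1) = -249/32 + 70 = 1991/32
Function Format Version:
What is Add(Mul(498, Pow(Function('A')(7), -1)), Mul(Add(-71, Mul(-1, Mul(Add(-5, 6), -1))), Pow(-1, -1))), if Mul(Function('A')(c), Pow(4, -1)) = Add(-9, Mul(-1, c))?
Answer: Rational(1991, 32) ≈ 62.219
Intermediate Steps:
Function('A')(c) = Add(-36, Mul(-4, c)) (Function('A')(c) = Mul(4, Add(-9, Mul(-1, c))) = Add(-36, Mul(-4, c)))
Add(Mul(498, Pow(Function('A')(7), -1)), Mul(Add(-71, Mul(-1, Mul(Add(-5, 6), -1))), Pow(-1, -1))) = Add(Mul(498, Pow(Add(-36, Mul(-4, 7)), -1)), Mul(Add(-71, Mul(-1, Mul(Add(-5, 6), -1))), Pow(-1, -1))) = Add(Mul(498, Pow(Add(-36, -28), -1)), Mul(Add(-71, Mul(-1, Mul(1, -1))), -1)) = Add(Mul(498, Pow(-64, -1)), Mul(Add(-71, Mul(-1, -1)), -1)) = Add(Mul(498, Rational(-1, 64)), Mul(Add(-71, 1), -1)) = Add(Rational(-249, 32), Mul(-70, -1)) = Add(Rational(-249, 32), 70) = Rational(1991, 32)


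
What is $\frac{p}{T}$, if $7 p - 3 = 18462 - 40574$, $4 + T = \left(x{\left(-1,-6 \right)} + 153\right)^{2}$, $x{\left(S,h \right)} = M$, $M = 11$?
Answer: $- \frac{22109}{188244} \approx -0.11745$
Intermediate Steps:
$x{\left(S,h \right)} = 11$
$T = 26892$ ($T = -4 + \left(11 + 153\right)^{2} = -4 + 164^{2} = -4 + 26896 = 26892$)
$p = - \frac{22109}{7}$ ($p = \frac{3}{7} + \frac{18462 - 40574}{7} = \frac{3}{7} + \frac{1}{7} \left(-22112\right) = \frac{3}{7} - \frac{22112}{7} = - \frac{22109}{7} \approx -3158.4$)
$\frac{p}{T} = - \frac{22109}{7 \cdot 26892} = \left(- \frac{22109}{7}\right) \frac{1}{26892} = - \frac{22109}{188244}$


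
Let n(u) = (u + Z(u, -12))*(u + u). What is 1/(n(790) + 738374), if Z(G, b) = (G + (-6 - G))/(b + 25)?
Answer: 13/25815982 ≈ 5.0356e-7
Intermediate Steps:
Z(G, b) = -6/(25 + b)
n(u) = 2*u*(-6/13 + u) (n(u) = (u - 6/(25 - 12))*(u + u) = (u - 6/13)*(2*u) = (-6/13 + u)*(2*u) = 2*u*(-6/13 + u))
1/(n(790) + 738374) = 1/((2/13)*790*(-6 + 13*790) + 738374) = 1/((2/13)*790*(-6 + 10270) + 738374) = 1/((2/13)*790*10264 + 738374) = 1/(16217120/13 + 738374) = 1/(25815982/13) = 13/25815982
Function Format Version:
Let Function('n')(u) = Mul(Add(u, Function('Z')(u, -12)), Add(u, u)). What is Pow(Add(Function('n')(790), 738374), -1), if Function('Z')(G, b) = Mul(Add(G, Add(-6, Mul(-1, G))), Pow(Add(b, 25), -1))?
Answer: Rational(13, 25815982) ≈ 5.0356e-7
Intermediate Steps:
Function('Z')(G, b) = Mul(-6, Pow(Add(25, b), -1))
Function('n')(u) = Mul(2, u, Add(Rational(-6, 13), u)) (Function('n')(u) = Mul(Add(u, Mul(-6, Pow(Add(25, -12), -1))), Add(u, u)) = Mul(Add(u, Mul(-6, Pow(13, -1))), Mul(2, u)) = Mul(Add(u, Mul(-6, Rational(1, 13))), Mul(2, u)) = Mul(Add(u, Rational(-6, 13)), Mul(2, u)) = Mul(Add(Rational(-6, 13), u), Mul(2, u)) = Mul(2, u, Add(Rational(-6, 13), u)))
Pow(Add(Function('n')(790), 738374), -1) = Pow(Add(Mul(Rational(2, 13), 790, Add(-6, Mul(13, 790))), 738374), -1) = Pow(Add(Mul(Rational(2, 13), 790, Add(-6, 10270)), 738374), -1) = Pow(Add(Mul(Rational(2, 13), 790, 10264), 738374), -1) = Pow(Add(Rational(16217120, 13), 738374), -1) = Pow(Rational(25815982, 13), -1) = Rational(13, 25815982)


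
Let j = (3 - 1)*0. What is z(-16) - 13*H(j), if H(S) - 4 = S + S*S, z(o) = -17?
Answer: -69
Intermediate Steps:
j = 0 (j = 2*0 = 0)
H(S) = 4 + S + S² (H(S) = 4 + (S + S*S) = 4 + (S + S²) = 4 + S + S²)
z(-16) - 13*H(j) = -17 - 13*(4 + 0 + 0²) = -17 - 13*(4 + 0 + 0) = -17 - 13*4 = -17 - 52 = -69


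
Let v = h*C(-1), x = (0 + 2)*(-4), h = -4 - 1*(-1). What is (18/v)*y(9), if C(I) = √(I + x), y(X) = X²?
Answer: 162*I ≈ 162.0*I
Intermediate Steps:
h = -3 (h = -4 + 1 = -3)
x = -8 (x = 2*(-4) = -8)
C(I) = √(-8 + I) (C(I) = √(I - 8) = √(-8 + I))
v = -9*I (v = -3*√(-8 - 1) = -9*I ≈ -9.0*I)
(18/v)*y(9) = (18/((-9*I)))*9² = (18*(I/9))*81 = (2*I)*81 = 162*I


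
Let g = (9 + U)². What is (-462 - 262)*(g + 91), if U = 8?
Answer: -275120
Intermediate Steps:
g = 289 (g = (9 + 8)² = 17² = 289)
(-462 - 262)*(g + 91) = (-462 - 262)*(289 + 91) = -724*380 = -275120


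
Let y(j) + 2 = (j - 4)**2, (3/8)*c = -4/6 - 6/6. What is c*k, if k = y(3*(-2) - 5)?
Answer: -8920/9 ≈ -991.11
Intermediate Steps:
c = -40/9 (c = 8*(-4/6 - 6/6)/3 = 8*(-4*1/6 - 6*1/6)/3 = 8*(-2/3 - 1)/3 = (8/3)*(-5/3) = -40/9 ≈ -4.4444)
y(j) = -2 + (-4 + j)**2 (y(j) = -2 + (j - 4)**2 = -2 + (-4 + j)**2)
k = 223 (k = -2 + (-4 + (3*(-2) - 5))**2 = -2 + (-4 + (-6 - 5))**2 = -2 + (-4 - 11)**2 = -2 + (-15)**2 = -2 + 225 = 223)
c*k = -40/9*223 = -8920/9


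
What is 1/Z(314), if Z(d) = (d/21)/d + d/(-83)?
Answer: -1743/6511 ≈ -0.26770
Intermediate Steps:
Z(d) = 1/21 - d/83 (Z(d) = (d*(1/21))/d + d*(-1/83) = (d/21)/d - d/83 = 1/21 - d/83)
1/Z(314) = 1/(1/21 - 1/83*314) = 1/(1/21 - 314/83) = 1/(-6511/1743) = -1743/6511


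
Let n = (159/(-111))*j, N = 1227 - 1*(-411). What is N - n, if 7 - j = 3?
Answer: 60818/37 ≈ 1643.7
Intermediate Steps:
j = 4 (j = 7 - 1*3 = 7 - 3 = 4)
N = 1638 (N = 1227 + 411 = 1638)
n = -212/37 (n = (159/(-111))*4 = (159*(-1/111))*4 = -53/37*4 = -212/37 ≈ -5.7297)
N - n = 1638 - 1*(-212/37) = 1638 + 212/37 = 60818/37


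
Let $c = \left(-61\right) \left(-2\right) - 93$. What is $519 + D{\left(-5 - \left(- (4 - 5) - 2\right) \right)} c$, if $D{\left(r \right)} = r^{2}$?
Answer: $983$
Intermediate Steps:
$c = 29$ ($c = 122 - 93 = 29$)
$519 + D{\left(-5 - \left(- (4 - 5) - 2\right) \right)} c = 519 + \left(-5 - \left(- (4 - 5) - 2\right)\right)^{2} \cdot 29 = 519 + \left(-5 - \left(\left(-1\right) \left(-1\right) - 2\right)\right)^{2} \cdot 29 = 519 + \left(-5 - \left(1 - 2\right)\right)^{2} \cdot 29 = 519 + \left(-5 - -1\right)^{2} \cdot 29 = 519 + \left(-5 + 1\right)^{2} \cdot 29 = 519 + \left(-4\right)^{2} \cdot 29 = 519 + 16 \cdot 29 = 519 + 464 = 983$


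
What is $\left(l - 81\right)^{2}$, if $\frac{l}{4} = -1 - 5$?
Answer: $11025$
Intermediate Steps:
$l = -24$ ($l = 4 \left(-1 - 5\right) = 4 \left(-6\right) = -24$)
$\left(l - 81\right)^{2} = \left(-24 - 81\right)^{2} = \left(-105\right)^{2} = 11025$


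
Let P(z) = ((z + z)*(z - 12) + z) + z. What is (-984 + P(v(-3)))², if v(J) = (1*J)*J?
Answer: 1040400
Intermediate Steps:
v(J) = J² (v(J) = J*J = J²)
P(z) = 2*z + 2*z*(-12 + z) (P(z) = ((2*z)*(-12 + z) + z) + z = (2*z*(-12 + z) + z) + z = (z + 2*z*(-12 + z)) + z = 2*z + 2*z*(-12 + z))
(-984 + P(v(-3)))² = (-984 + 2*(-3)²*(-11 + (-3)²))² = (-984 + 2*9*(-11 + 9))² = (-984 + 2*9*(-2))² = (-984 - 36)² = (-1020)² = 1040400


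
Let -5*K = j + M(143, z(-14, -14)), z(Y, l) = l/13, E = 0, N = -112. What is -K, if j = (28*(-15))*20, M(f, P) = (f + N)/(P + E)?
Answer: -118003/70 ≈ -1685.8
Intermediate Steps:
z(Y, l) = l/13 (z(Y, l) = l*(1/13) = l/13)
M(f, P) = (-112 + f)/P (M(f, P) = (f - 112)/(P + 0) = (-112 + f)/P)
j = -8400 (j = -420*20 = -8400)
K = 118003/70 (K = -(-8400 + (-112 + 143)/(((1/13)*(-14))))/5 = -(-8400 + 31/(-14/13))/5 = -(-8400 - 13/14*31)/5 = -(-8400 - 403/14)/5 = -⅕*(-118003/14) = 118003/70 ≈ 1685.8)
-K = -1*118003/70 = -118003/70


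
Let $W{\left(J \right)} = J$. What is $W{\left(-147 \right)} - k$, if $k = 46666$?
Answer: $-46813$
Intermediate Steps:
$W{\left(-147 \right)} - k = -147 - 46666 = -46813$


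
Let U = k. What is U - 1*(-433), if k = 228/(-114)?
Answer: 431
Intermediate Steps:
k = -2 (k = 228*(-1/114) = -2)
U = -2
U - 1*(-433) = -2 - 1*(-433) = -2 + 433 = 431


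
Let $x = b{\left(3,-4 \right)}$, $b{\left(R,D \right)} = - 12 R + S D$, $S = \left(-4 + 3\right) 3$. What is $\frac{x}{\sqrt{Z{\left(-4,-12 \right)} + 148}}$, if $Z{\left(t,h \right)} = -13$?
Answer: $- \frac{8 \sqrt{15}}{15} \approx -2.0656$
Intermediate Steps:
$S = -3$ ($S = \left(-1\right) 3 = -3$)
$b{\left(R,D \right)} = - 12 R - 3 D$
$x = -24$ ($x = \left(-12\right) 3 - -12 = -36 + 12 = -24$)
$\frac{x}{\sqrt{Z{\left(-4,-12 \right)} + 148}} = - \frac{24}{\sqrt{-13 + 148}} = - \frac{24}{\sqrt{135}} = - \frac{24}{3 \sqrt{15}} = - 24 \frac{\sqrt{15}}{45} = - \frac{8 \sqrt{15}}{15}$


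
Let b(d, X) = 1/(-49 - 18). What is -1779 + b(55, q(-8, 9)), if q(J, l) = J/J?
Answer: -119194/67 ≈ -1779.0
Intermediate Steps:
q(J, l) = 1
b(d, X) = -1/67 (b(d, X) = 1/(-67) = -1/67)
-1779 + b(55, q(-8, 9)) = -1779 - 1/67 = -119194/67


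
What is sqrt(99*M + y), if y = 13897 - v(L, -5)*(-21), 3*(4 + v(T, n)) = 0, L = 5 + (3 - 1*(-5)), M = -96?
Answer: sqrt(4309) ≈ 65.643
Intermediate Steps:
L = 13 (L = 5 + (3 + 5) = 5 + 8 = 13)
v(T, n) = -4 (v(T, n) = -4 + (1/3)*0 = -4 + 0 = -4)
y = 13813 (y = 13897 - 1*(-4)*(-21) = 13897 + 4*(-21) = 13897 - 84 = 13813)
sqrt(99*M + y) = sqrt(99*(-96) + 13813) = sqrt(-9504 + 13813) = sqrt(4309)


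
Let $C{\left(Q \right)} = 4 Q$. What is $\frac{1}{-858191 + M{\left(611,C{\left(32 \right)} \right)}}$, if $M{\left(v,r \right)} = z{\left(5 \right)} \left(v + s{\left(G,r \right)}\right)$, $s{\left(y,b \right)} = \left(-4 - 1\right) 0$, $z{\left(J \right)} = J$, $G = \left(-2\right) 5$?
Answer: $- \frac{1}{855136} \approx -1.1694 \cdot 10^{-6}$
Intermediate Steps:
$G = -10$
$s{\left(y,b \right)} = 0$ ($s{\left(y,b \right)} = \left(-5\right) 0 = 0$)
$M{\left(v,r \right)} = 5 v$ ($M{\left(v,r \right)} = 5 \left(v + 0\right) = 5 v$)
$\frac{1}{-858191 + M{\left(611,C{\left(32 \right)} \right)}} = \frac{1}{-858191 + 5 \cdot 611} = \frac{1}{-858191 + 3055} = \frac{1}{-855136} = - \frac{1}{855136}$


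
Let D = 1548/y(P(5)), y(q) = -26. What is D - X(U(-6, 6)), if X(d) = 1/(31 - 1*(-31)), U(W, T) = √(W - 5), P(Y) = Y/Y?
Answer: -48001/806 ≈ -59.555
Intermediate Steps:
P(Y) = 1
U(W, T) = √(-5 + W)
X(d) = 1/62 (X(d) = 1/(31 + 31) = 1/62)
D = -774/13 (D = 1548/(-26) = 1548*(-1/26) = -774/13 ≈ -59.538)
D - X(U(-6, 6)) = -774/13 - 1*1/62 = -774/13 - 1/62 = -48001/806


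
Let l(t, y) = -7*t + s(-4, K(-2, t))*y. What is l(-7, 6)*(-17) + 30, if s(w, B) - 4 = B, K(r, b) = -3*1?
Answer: -905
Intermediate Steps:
K(r, b) = -3
s(w, B) = 4 + B
l(t, y) = y - 7*t (l(t, y) = -7*t + (4 - 3)*y = -7*t + 1*y = -7*t + y = y - 7*t)
l(-7, 6)*(-17) + 30 = (6 - 7*(-7))*(-17) + 30 = (6 + 49)*(-17) + 30 = 55*(-17) + 30 = -935 + 30 = -905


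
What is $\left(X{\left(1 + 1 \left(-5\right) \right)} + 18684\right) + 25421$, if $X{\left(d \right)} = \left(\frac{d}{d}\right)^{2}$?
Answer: $44106$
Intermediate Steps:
$X{\left(d \right)} = 1$ ($X{\left(d \right)} = 1^{2} = 1$)
$\left(X{\left(1 + 1 \left(-5\right) \right)} + 18684\right) + 25421 = \left(1 + 18684\right) + 25421 = 18685 + 25421 = 44106$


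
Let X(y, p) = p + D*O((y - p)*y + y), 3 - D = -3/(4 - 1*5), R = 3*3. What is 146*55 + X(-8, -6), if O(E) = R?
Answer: 8024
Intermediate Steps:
R = 9
O(E) = 9
D = 0 (D = 3 - (-3)/(4 - 1*5) = 3 - (-3)/(4 - 5) = 3 - (-3)/(-1) = 3 - (-3)*(-1) = 3 - 1*3 = 3 - 3 = 0)
X(y, p) = p (X(y, p) = p + 0*9 = p + 0 = p)
146*55 + X(-8, -6) = 146*55 - 6 = 8030 - 6 = 8024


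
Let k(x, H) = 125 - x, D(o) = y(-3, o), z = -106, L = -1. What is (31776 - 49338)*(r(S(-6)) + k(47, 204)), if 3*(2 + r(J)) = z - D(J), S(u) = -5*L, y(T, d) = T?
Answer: -731750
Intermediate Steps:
D(o) = -3
S(u) = 5 (S(u) = -5*(-1) = 5)
r(J) = -109/3 (r(J) = -2 + (-106 - 1*(-3))/3 = -2 + (-106 + 3)/3 = -2 + (⅓)*(-103) = -2 - 103/3 = -109/3)
(31776 - 49338)*(r(S(-6)) + k(47, 204)) = (31776 - 49338)*(-109/3 + (125 - 1*47)) = -17562*(-109/3 + (125 - 47)) = -17562*(-109/3 + 78) = -17562*125/3 = -731750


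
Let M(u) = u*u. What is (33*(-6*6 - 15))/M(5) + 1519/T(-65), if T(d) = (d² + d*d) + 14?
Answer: -14206937/211600 ≈ -67.141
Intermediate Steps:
M(u) = u²
T(d) = 14 + 2*d² (T(d) = (d² + d²) + 14 = 2*d² + 14 = 14 + 2*d²)
(33*(-6*6 - 15))/M(5) + 1519/T(-65) = (33*(-6*6 - 15))/(5²) + 1519/(14 + 2*(-65)²) = (33*(-36 - 15))/25 + 1519/(14 + 2*4225) = (33*(-51))*(1/25) + 1519/(14 + 8450) = -1683*1/25 + 1519/8464 = -1683/25 + 1519*(1/8464) = -1683/25 + 1519/8464 = -14206937/211600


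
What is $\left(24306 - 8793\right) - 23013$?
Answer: $-7500$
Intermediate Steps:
$\left(24306 - 8793\right) - 23013 = 15513 - 23013 = -7500$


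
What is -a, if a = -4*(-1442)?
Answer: -5768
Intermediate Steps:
a = 5768
-a = -1*5768 = -5768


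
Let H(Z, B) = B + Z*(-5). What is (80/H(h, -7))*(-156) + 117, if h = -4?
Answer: -843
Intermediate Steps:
H(Z, B) = B - 5*Z
(80/H(h, -7))*(-156) + 117 = (80/(-7 - 5*(-4)))*(-156) + 117 = (80/(-7 + 20))*(-156) + 117 = (80/13)*(-156) + 117 = -960 + 117 = -843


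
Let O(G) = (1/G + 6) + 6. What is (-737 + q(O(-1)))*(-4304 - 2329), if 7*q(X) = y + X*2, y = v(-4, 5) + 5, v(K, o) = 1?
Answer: 4861989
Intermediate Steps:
y = 6 (y = 1 + 5 = 6)
O(G) = 12 + 1/G (O(G) = (1/G + 6) + 6 = (6 + 1/G) + 6 = 12 + 1/G)
q(X) = 6/7 + 2*X/7 (q(X) = (6 + X*2)/7 = (6 + 2*X)/7 = 6/7 + 2*X/7)
(-737 + q(O(-1)))*(-4304 - 2329) = (-737 + (6/7 + 2*(12 + 1/(-1))/7))*(-4304 - 2329) = (-737 + (6/7 + 2*(12 - 1)/7))*(-6633) = (-737 + (6/7 + (2/7)*11))*(-6633) = (-737 + (6/7 + 22/7))*(-6633) = (-737 + 4)*(-6633) = -733*(-6633) = 4861989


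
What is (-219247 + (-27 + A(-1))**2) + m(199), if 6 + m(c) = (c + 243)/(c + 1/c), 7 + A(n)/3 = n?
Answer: -4289882273/19801 ≈ -2.1665e+5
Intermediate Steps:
A(n) = -21 + 3*n
m(c) = -6 + (243 + c)/(c + 1/c) (m(c) = -6 + (c + 243)/(c + 1/c) = -6 + (243 + c)/(c + 1/c))
(-219247 + (-27 + A(-1))**2) + m(199) = (-219247 + (-27 + (-21 + 3*(-1)))**2) + (-6 - 5*199**2 + 243*199)/(1 + 199**2) = (-219247 + (-27 + (-21 - 3))**2) + (-6 - 5*39601 + 48357)/(1 + 39601) = (-219247 + (-27 - 24)**2) + (-6 - 198005 + 48357)/39602 = (-219247 + (-51)**2) + (1/39602)*(-149654) = (-219247 + 2601) - 74827/19801 = -216646 - 74827/19801 = -4289882273/19801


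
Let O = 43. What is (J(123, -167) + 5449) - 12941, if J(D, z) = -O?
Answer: -7535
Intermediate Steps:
J(D, z) = -43 (J(D, z) = -1*43 = -43)
(J(123, -167) + 5449) - 12941 = (-43 + 5449) - 12941 = 5406 - 12941 = -7535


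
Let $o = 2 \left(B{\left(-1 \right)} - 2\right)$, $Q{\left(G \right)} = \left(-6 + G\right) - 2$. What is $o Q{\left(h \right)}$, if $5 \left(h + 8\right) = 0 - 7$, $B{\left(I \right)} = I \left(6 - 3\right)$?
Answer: $174$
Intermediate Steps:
$B{\left(I \right)} = 3 I$ ($B{\left(I \right)} = I 3 = 3 I$)
$h = - \frac{47}{5}$ ($h = -8 + \frac{0 - 7}{5} = -8 + \frac{1}{5} \left(-7\right) = -8 - \frac{7}{5} = - \frac{47}{5} \approx -9.4$)
$Q{\left(G \right)} = -8 + G$
$o = -10$ ($o = 2 \left(3 \left(-1\right) - 2\right) = 2 \left(-3 - 2\right) = 2 \left(-5\right) = -10$)
$o Q{\left(h \right)} = - 10 \left(-8 - \frac{47}{5}\right) = \left(-10\right) \left(- \frac{87}{5}\right) = 174$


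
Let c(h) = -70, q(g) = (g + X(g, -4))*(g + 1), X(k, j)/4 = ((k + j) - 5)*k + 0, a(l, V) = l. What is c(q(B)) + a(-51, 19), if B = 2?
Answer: -121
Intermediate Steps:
X(k, j) = 4*k*(-5 + j + k) (X(k, j) = 4*(((k + j) - 5)*k + 0) = 4*(((j + k) - 5)*k + 0) = 4*((-5 + j + k)*k + 0) = 4*(k*(-5 + j + k) + 0) = 4*(k*(-5 + j + k)) = 4*k*(-5 + j + k))
q(g) = (1 + g)*(g + 4*g*(-9 + g)) (q(g) = (g + 4*g*(-5 - 4 + g))*(g + 1) = (g + 4*g*(-9 + g))*(1 + g) = (1 + g)*(g + 4*g*(-9 + g)))
c(q(B)) + a(-51, 19) = -70 - 51 = -121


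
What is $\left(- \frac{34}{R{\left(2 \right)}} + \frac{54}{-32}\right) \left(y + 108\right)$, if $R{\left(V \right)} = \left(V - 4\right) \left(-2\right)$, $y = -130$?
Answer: $\frac{1793}{8} \approx 224.13$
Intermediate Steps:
$R{\left(V \right)} = 8 - 2 V$ ($R{\left(V \right)} = \left(-4 + V\right) \left(-2\right) = 8 - 2 V$)
$\left(- \frac{34}{R{\left(2 \right)}} + \frac{54}{-32}\right) \left(y + 108\right) = \left(- \frac{34}{8 - 4} + \frac{54}{-32}\right) \left(-130 + 108\right) = \left(- \frac{34}{8 - 4} + 54 \left(- \frac{1}{32}\right)\right) \left(-22\right) = \left(- \frac{34}{4} - \frac{27}{16}\right) \left(-22\right) = \left(\left(-34\right) \frac{1}{4} - \frac{27}{16}\right) \left(-22\right) = \left(- \frac{17}{2} - \frac{27}{16}\right) \left(-22\right) = \left(- \frac{163}{16}\right) \left(-22\right) = \frac{1793}{8}$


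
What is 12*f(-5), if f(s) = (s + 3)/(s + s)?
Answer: 12/5 ≈ 2.4000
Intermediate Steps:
f(s) = (3 + s)/(2*s) (f(s) = (3 + s)/((2*s)) = (3 + s)*(1/(2*s)) = (3 + s)/(2*s))
12*f(-5) = 12*((1/2)*(3 - 5)/(-5)) = 12*((1/2)*(-1/5)*(-2)) = 12*(1/5) = 12/5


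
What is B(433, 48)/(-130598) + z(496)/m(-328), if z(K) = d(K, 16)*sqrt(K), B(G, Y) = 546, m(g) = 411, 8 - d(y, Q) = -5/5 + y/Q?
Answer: -21/5023 - 88*sqrt(31)/411 ≈ -1.1963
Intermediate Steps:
d(y, Q) = 9 - y/Q (d(y, Q) = 8 - (-5/5 + y/Q) = 8 - (-5*1/5 + y/Q) = 8 - (-1 + y/Q) = 8 + (1 - y/Q) = 9 - y/Q)
z(K) = sqrt(K)*(9 - K/16) (z(K) = (9 - 1*K/16)*sqrt(K) = (9 - 1*K*1/16)*sqrt(K) = (9 - K/16)*sqrt(K) = sqrt(K)*(9 - K/16))
B(433, 48)/(-130598) + z(496)/m(-328) = 546/(-130598) + (sqrt(496)*(144 - 1*496)/16)/411 = 546*(-1/130598) + ((4*sqrt(31))*(144 - 496)/16)*(1/411) = -21/5023 + ((1/16)*(4*sqrt(31))*(-352))*(1/411) = -21/5023 - 88*sqrt(31)*(1/411) = -21/5023 - 88*sqrt(31)/411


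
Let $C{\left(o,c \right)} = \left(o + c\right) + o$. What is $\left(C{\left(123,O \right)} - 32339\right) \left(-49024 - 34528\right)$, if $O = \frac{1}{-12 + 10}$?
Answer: $2681476112$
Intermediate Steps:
$O = - \frac{1}{2}$ ($O = \frac{1}{-2} = - \frac{1}{2} \approx -0.5$)
$C{\left(o,c \right)} = c + 2 o$ ($C{\left(o,c \right)} = \left(c + o\right) + o = c + 2 o$)
$\left(C{\left(123,O \right)} - 32339\right) \left(-49024 - 34528\right) = \left(\left(- \frac{1}{2} + 2 \cdot 123\right) - 32339\right) \left(-49024 - 34528\right) = \left(\left(- \frac{1}{2} + 246\right) - 32339\right) \left(-83552\right) = \left(\frac{491}{2} - 32339\right) \left(-83552\right) = \left(- \frac{64187}{2}\right) \left(-83552\right) = 2681476112$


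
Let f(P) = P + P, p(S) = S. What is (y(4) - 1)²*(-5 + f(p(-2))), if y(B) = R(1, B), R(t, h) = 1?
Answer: 0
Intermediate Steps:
y(B) = 1
f(P) = 2*P
(y(4) - 1)²*(-5 + f(p(-2))) = (1 - 1)²*(-5 + 2*(-2)) = 0²*(-5 - 4) = 0*(-9) = 0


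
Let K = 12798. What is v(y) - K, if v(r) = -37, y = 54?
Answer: -12835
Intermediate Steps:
v(y) - K = -37 - 1*12798 = -37 - 12798 = -12835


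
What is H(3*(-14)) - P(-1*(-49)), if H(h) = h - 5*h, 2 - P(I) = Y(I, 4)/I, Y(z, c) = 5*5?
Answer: 8159/49 ≈ 166.51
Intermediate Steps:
Y(z, c) = 25
P(I) = 2 - 25/I
H(h) = -4*h
H(3*(-14)) - P(-1*(-49)) = -12*(-14) - (2 - 25/((-1*(-49)))) = -4*(-42) - (2 - 25/49) = 168 - (2 - 25*1/49) = 168 - (2 - 25/49) = 168 - 1*73/49 = 168 - 73/49 = 8159/49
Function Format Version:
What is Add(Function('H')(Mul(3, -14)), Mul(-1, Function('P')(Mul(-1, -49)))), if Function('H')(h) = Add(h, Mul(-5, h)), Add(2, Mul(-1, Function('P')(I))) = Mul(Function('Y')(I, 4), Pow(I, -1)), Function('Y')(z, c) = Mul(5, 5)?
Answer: Rational(8159, 49) ≈ 166.51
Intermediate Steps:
Function('Y')(z, c) = 25
Function('P')(I) = Add(2, Mul(-25, Pow(I, -1))) (Function('P')(I) = Add(2, Mul(-1, Mul(25, Pow(I, -1)))) = Add(2, Mul(-25, Pow(I, -1))))
Function('H')(h) = Mul(-4, h)
Add(Function('H')(Mul(3, -14)), Mul(-1, Function('P')(Mul(-1, -49)))) = Add(Mul(-4, Mul(3, -14)), Mul(-1, Add(2, Mul(-25, Pow(Mul(-1, -49), -1))))) = Add(Mul(-4, -42), Mul(-1, Add(2, Mul(-25, Pow(49, -1))))) = Add(168, Mul(-1, Add(2, Mul(-25, Rational(1, 49))))) = Add(168, Mul(-1, Add(2, Rational(-25, 49)))) = Add(168, Mul(-1, Rational(73, 49))) = Add(168, Rational(-73, 49)) = Rational(8159, 49)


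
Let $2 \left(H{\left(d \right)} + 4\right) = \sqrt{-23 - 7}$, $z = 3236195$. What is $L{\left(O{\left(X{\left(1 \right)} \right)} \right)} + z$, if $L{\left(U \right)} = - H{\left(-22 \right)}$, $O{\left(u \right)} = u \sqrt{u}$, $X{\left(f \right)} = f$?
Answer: $3236199 - \frac{i \sqrt{30}}{2} \approx 3.2362 \cdot 10^{6} - 2.7386 i$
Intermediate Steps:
$H{\left(d \right)} = -4 + \frac{i \sqrt{30}}{2}$ ($H{\left(d \right)} = -4 + \frac{\sqrt{-23 - 7}}{2} = -4 + \frac{\sqrt{-30}}{2} = -4 + \frac{i \sqrt{30}}{2}$)
$O{\left(u \right)} = u^{\frac{3}{2}}$
$L{\left(U \right)} = 4 - \frac{i \sqrt{30}}{2}$ ($L{\left(U \right)} = - (-4 + \frac{i \sqrt{30}}{2}) = 4 - \frac{i \sqrt{30}}{2}$)
$L{\left(O{\left(X{\left(1 \right)} \right)} \right)} + z = \left(4 - \frac{i \sqrt{30}}{2}\right) + 3236195 = 3236199 - \frac{i \sqrt{30}}{2}$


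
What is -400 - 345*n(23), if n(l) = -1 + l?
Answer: -7990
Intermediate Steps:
-400 - 345*n(23) = -400 - 345*(-1 + 23) = -400 - 345*22 = -400 - 7590 = -7990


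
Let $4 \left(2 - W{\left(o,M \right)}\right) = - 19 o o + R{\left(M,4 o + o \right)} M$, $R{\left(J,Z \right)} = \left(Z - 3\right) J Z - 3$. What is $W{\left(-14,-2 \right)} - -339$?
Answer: $- \frac{7679}{2} \approx -3839.5$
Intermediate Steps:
$R{\left(J,Z \right)} = -3 + J Z \left(-3 + Z\right)$ ($R{\left(J,Z \right)} = \left(-3 + Z\right) J Z - 3 = J \left(-3 + Z\right) Z - 3 = J Z \left(-3 + Z\right) - 3 = -3 + J Z \left(-3 + Z\right)$)
$W{\left(o,M \right)} = 2 + \frac{19 o^{2}}{4} - \frac{M \left(-3 - 15 M o + 25 M o^{2}\right)}{4}$ ($W{\left(o,M \right)} = 2 - \frac{- 19 o o + \left(-3 + M \left(4 o + o\right)^{2} - 3 M \left(4 o + o\right)\right) M}{4} = 2 - \frac{- 19 o^{2} + \left(-3 + M \left(5 o\right)^{2} - 3 M 5 o\right) M}{4} = 2 - \frac{- 19 o^{2} + \left(-3 + M 25 o^{2} - 15 M o\right) M}{4} = 2 - \frac{- 19 o^{2} + \left(-3 + 25 M o^{2} - 15 M o\right) M}{4} = 2 - \frac{- 19 o^{2} + \left(-3 - 15 M o + 25 M o^{2}\right) M}{4} = 2 - \frac{- 19 o^{2} + M \left(-3 - 15 M o + 25 M o^{2}\right)}{4} = 2 - \left(- \frac{19 o^{2}}{4} + \frac{M \left(-3 - 15 M o + 25 M o^{2}\right)}{4}\right) = 2 + \frac{19 o^{2}}{4} - \frac{M \left(-3 - 15 M o + 25 M o^{2}\right)}{4}$)
$W{\left(-14,-2 \right)} - -339 = \left(2 + \frac{19 \left(-14\right)^{2}}{4} + \frac{1}{4} \left(-2\right) \left(3 - - 50 \left(-14\right)^{2} + 15 \left(-2\right) \left(-14\right)\right)\right) - -339 = \left(2 + \frac{19}{4} \cdot 196 + \frac{1}{4} \left(-2\right) \left(3 - \left(-50\right) 196 + 420\right)\right) + 339 = \left(2 + 931 + \frac{1}{4} \left(-2\right) \left(3 + 9800 + 420\right)\right) + 339 = \left(2 + 931 + \frac{1}{4} \left(-2\right) 10223\right) + 339 = \left(2 + 931 - \frac{10223}{2}\right) + 339 = - \frac{8357}{2} + 339 = - \frac{7679}{2}$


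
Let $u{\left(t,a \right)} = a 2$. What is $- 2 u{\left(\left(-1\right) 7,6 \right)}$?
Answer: $-24$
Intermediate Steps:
$u{\left(t,a \right)} = 2 a$
$- 2 u{\left(\left(-1\right) 7,6 \right)} = - 2 \cdot 2 \cdot 6 = \left(-2\right) 12 = -24$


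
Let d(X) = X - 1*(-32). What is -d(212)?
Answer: -244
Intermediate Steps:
d(X) = 32 + X (d(X) = X + 32 = 32 + X)
-d(212) = -(32 + 212) = -1*244 = -244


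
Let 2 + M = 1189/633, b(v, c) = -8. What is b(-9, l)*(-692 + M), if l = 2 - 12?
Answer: 3504904/633 ≈ 5537.0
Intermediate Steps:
l = -10
M = -77/633 (M = -2 + 1189/633 = -77/633 ≈ -0.12164)
b(-9, l)*(-692 + M) = -8*(-692 - 77/633) = -8*(-438113/633) = 3504904/633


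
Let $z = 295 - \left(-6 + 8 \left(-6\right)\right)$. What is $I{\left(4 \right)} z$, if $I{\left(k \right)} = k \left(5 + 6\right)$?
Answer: $15356$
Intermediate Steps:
$I{\left(k \right)} = 11 k$ ($I{\left(k \right)} = k 11 = 11 k$)
$z = 349$ ($z = 295 - \left(-6 - 48\right) = 295 - -54 = 295 + 54 = 349$)
$I{\left(4 \right)} z = 11 \cdot 4 \cdot 349 = 44 \cdot 349 = 15356$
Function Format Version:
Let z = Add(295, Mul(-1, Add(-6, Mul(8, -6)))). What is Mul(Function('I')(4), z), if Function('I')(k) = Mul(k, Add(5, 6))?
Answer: 15356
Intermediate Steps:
Function('I')(k) = Mul(11, k) (Function('I')(k) = Mul(k, 11) = Mul(11, k))
z = 349 (z = Add(295, Mul(-1, Add(-6, -48))) = Add(295, Mul(-1, -54)) = Add(295, 54) = 349)
Mul(Function('I')(4), z) = Mul(Mul(11, 4), 349) = Mul(44, 349) = 15356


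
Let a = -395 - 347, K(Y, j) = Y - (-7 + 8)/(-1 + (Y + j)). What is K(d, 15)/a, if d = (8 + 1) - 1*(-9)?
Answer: -575/23744 ≈ -0.024217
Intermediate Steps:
d = 18 (d = 9 + 9 = 18)
K(Y, j) = Y - 1/(-1 + Y + j)
a = -742
K(d, 15)/a = ((-1 + 18² - 1*18 + 18*15)/(-1 + 18 + 15))/(-742) = ((-1 + 324 - 18 + 270)/32)*(-1/742) = ((1/32)*575)*(-1/742) = (575/32)*(-1/742) = -575/23744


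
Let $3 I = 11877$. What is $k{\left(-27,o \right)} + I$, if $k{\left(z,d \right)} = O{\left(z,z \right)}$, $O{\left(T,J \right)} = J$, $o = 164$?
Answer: $3932$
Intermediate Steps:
$k{\left(z,d \right)} = z$
$I = 3959$ ($I = \frac{1}{3} \cdot 11877 = 3959$)
$k{\left(-27,o \right)} + I = -27 + 3959 = 3932$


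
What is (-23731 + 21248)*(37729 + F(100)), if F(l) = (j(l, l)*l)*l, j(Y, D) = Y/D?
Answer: -118511107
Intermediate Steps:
F(l) = l**2 (F(l) = ((l/l)*l)*l = (1*l)*l = l*l = l**2)
(-23731 + 21248)*(37729 + F(100)) = (-23731 + 21248)*(37729 + 100**2) = -2483*(37729 + 10000) = -2483*47729 = -118511107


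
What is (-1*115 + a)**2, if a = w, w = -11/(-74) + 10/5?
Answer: 69739201/5476 ≈ 12735.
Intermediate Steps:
w = 159/74 (w = -11*(-1/74) + 10*(1/5) = 11/74 + 2 = 159/74 ≈ 2.1486)
a = 159/74 ≈ 2.1486
(-1*115 + a)**2 = (-1*115 + 159/74)**2 = (-115 + 159/74)**2 = (-8351/74)**2 = 69739201/5476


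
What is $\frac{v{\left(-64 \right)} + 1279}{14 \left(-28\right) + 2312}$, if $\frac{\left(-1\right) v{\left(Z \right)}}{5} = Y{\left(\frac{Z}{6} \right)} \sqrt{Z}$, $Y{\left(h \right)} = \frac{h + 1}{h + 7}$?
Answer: $\frac{1279}{1920} - \frac{29 i}{528} \approx 0.66615 - 0.054924 i$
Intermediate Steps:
$Y{\left(h \right)} = \frac{1 + h}{7 + h}$
$v{\left(Z \right)} = - \frac{5 \sqrt{Z} \left(1 + \frac{Z}{6}\right)}{7 + \frac{Z}{6}}$ ($v{\left(Z \right)} = - 5 \frac{1 + \frac{Z}{6}}{7 + \frac{Z}{6}} \sqrt{Z} = - 5 \frac{\sqrt{Z} \left(1 + \frac{Z}{6}\right)}{7 + \frac{Z}{6}} = - \frac{5 \sqrt{Z} \left(1 + \frac{Z}{6}\right)}{7 + \frac{Z}{6}}$)
$\frac{v{\left(-64 \right)} + 1279}{14 \left(-28\right) + 2312} = \frac{\frac{5 \sqrt{-64} \left(-6 - -64\right)}{42 - 64} + 1279}{14 \left(-28\right) + 2312} = \frac{\frac{5 \cdot 8 i \left(-6 + 64\right)}{-22} + 1279}{-392 + 2312} = \frac{5 \cdot 8 i \left(- \frac{1}{22}\right) 58 + 1279}{1920} = \left(- \frac{1160 i}{11} + 1279\right) \frac{1}{1920} = \left(1279 - \frac{1160 i}{11}\right) \frac{1}{1920} = \frac{1279}{1920} - \frac{29 i}{528}$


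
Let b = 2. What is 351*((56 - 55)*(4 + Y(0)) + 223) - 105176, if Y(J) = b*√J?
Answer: -25499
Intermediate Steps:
Y(J) = 2*√J
351*((56 - 55)*(4 + Y(0)) + 223) - 105176 = 351*((56 - 55)*(4 + 2*√0) + 223) - 105176 = 351*(1*(4 + 2*0) + 223) - 105176 = 351*(1*(4 + 0) + 223) - 105176 = 351*(1*4 + 223) - 105176 = 351*(4 + 223) - 105176 = 351*227 - 105176 = 79677 - 105176 = -25499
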